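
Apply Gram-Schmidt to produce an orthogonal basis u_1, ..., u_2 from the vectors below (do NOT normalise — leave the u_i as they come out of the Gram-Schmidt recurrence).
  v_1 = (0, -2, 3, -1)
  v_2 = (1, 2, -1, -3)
Orthogonal basis:
  u_1 = (0, -2, 3, -1)
  u_2 = (1, 10/7, -1/7, -23/7)

Apply the Gram-Schmidt recurrence
  u_1 = v_1
  u_i = v_i − Σ_{j<i} ((v_i · u_j) / (u_j · u_j)) · u_j.

Step by step this gives:
  u_1 = (0, -2, 3, -1)
  u_2 = (1, 10/7, -1/7, -23/7)

Orthogonality check:
  u_2 · u_1 = 0 (should be 0)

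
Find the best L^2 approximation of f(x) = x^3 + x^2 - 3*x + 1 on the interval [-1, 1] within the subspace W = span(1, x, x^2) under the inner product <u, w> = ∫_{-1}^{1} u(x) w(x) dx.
g(x) = x^2 - 12*x/5 + 1

The best approximation g ∈ W is the orthogonal projection of f onto W. Writing g = a_0 + a_1 x + a_2 x^2, the coefficients solve the normal equations G · a = b where
  G_{ij} = <φ_i, φ_j> and b_i = <f, φ_i>, with φ_0 = 1, φ_1 = x, φ_2 = x^2.
G =
  [2, 0, 2/3]
  [0, 2/3, 0]
  [2/3, 0, 2/5],
b = (8/3, -8/5, 16/15).
Solving gives a_0 = 1, a_1 = -12/5, a_2 = 1, so
  g(x) = x^2 - 12*x/5 + 1.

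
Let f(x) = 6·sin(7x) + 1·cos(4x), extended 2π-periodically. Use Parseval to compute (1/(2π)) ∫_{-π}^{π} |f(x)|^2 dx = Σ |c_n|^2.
Σ |c_n|^2 = 37/2

Expand |f|^2 and use orthogonality of {sin(nx), cos(mx)} on [-π, π]:
  ∫_{-π}^{π} sin(nx)^2 dx = π, ∫ cos(mx)^2 dx = π, and cross terms integrate to 0.
So ∫_{-π}^{π} f(x)^2 dx = 6^2 · π + 1^2 · π = (36 + 1)π.
Divide by 2π: (36 + 1)/2 = 37/2.
By Parseval, this equals Σ |c_n|^2.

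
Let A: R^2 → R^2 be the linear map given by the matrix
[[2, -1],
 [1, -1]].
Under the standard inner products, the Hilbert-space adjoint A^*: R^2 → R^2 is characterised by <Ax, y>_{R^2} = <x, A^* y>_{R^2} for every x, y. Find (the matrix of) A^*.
A^* = A^T =
[[2, 1],
 [-1, -1]]

For real matrices with standard dot products, the defining identity <Ax, y> = <x, A^* y> gives (Ax)^T y = x^T (A^*) y, i.e. x^T A^T y = x^T (A^*) y. Since this holds for all x, y, we must have A^* = A^T. Therefore
A^* =
[[2, 1],
 [-1, -1]].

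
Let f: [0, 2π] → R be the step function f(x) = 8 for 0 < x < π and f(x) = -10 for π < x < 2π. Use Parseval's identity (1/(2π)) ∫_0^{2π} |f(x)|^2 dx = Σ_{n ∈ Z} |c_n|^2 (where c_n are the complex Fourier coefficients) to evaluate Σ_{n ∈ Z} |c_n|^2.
Σ |c_n|^2 = 82

Parseval equates the L^2 energy of f (normalised by 1/(2π)) with the ℓ^2 sum of its Fourier coefficients: (1/(2π)) ∫_0^{2π} |f|^2 = Σ |c_n|^2.
Compute the left side: (1/(2π)) [∫_0^π 8^2 dx + ∫_π^{2π} (-10)^2 dx] = (1/(2π)) · (64π + 100π) = (64 + 100)/2 = 82.
So Σ_{n ∈ Z} |c_n|^2 = 82.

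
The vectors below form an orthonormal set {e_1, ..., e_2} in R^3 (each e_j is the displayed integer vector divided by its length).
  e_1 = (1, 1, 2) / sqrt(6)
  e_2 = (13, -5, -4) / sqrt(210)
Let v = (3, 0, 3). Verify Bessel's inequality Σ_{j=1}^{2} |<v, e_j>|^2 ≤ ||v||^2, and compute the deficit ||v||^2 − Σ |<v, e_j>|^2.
Σ |<v, e_j>|^2 = 594/35; ||v||^2 = 18; deficit = 36/35

Write each e_j = u_j / sqrt(<u_j, u_j>) where u_j is the displayed integer vector. Then <v, e_j> = <v, u_j> / sqrt(<u_j, u_j>), so |<v, e_j>|^2 = <v, u_j>^2 / <u_j, u_j>.
Coefficients: <v, e_1> = 9/sqrt(6), <v, e_2> = 27/sqrt(210).
Square and sum: Σ |<v, e_j>|^2 = 594/35.
Compute ||v||^2 = v·v = 18.
Deficit = 18 − 594/35 = 36/35 ≥ 0, confirming Bessel's inequality. (The deficit equals ||v − Σ <v,e_j> e_j||^2, the squared distance from v to span{e_j}.)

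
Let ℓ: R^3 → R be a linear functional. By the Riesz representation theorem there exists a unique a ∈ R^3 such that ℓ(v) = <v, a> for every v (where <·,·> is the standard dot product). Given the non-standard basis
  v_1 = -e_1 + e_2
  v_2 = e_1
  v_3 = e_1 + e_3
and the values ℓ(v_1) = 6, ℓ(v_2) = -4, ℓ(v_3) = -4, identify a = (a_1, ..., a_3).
a = (-4, 2, 0)

Write a = (a_1, ..., a_3) in the standard basis. For each basis vector v_i, ℓ(v_i) = <v_i, a> is a linear equation in the a_j's. Collect the n equations into a matrix system V a = ℓ, where row i of V is v_i (expressed in the standard basis). Since V is invertible (lower-triangular with 1s on the diagonal, up to permutation), solve by back-substitution:
  V =
[[-1, 1, 0],
 [1, 0, 0],
 [1, 0, 1]]
  V a = (6, -4, -4)
Solving gives a = (-4, 2, 0).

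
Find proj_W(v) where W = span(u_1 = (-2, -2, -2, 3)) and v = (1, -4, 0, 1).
proj_W(v) = (-6/7, -6/7, -6/7, 9/7)

Set up U = [u_1 | ... | u_1] ∈ R^(4×1). The projector onto W = col(U) is P = U (U^T U)^(-1) U^T.
Compute U^T U =
  [21],
and U^T v = (9).
Solve U^T U · c = U^T v for the coefficients: c = (3/7). The projection is proj_W(v) = U c.
Check: (v - proj_W(v)) · u_1 = 0  (should be 0).
Result: proj_W(v) = (-6/7, -6/7, -6/7, 9/7).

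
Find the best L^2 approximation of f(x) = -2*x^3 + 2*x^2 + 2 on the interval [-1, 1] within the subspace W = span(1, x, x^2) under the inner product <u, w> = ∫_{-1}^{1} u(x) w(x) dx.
g(x) = 2*x^2 - 6*x/5 + 2

The best approximation g ∈ W is the orthogonal projection of f onto W. Writing g = a_0 + a_1 x + a_2 x^2, the coefficients solve the normal equations G · a = b where
  G_{ij} = <φ_i, φ_j> and b_i = <f, φ_i>, with φ_0 = 1, φ_1 = x, φ_2 = x^2.
G =
  [2, 0, 2/3]
  [0, 2/3, 0]
  [2/3, 0, 2/5],
b = (16/3, -4/5, 32/15).
Solving gives a_0 = 2, a_1 = -6/5, a_2 = 2, so
  g(x) = 2*x^2 - 6*x/5 + 2.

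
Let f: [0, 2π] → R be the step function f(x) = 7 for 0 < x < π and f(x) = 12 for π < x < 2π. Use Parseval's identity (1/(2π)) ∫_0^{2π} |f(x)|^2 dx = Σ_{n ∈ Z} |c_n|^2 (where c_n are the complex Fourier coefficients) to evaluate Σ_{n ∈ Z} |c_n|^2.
Σ |c_n|^2 = 193/2

Parseval equates the L^2 energy of f (normalised by 1/(2π)) with the ℓ^2 sum of its Fourier coefficients: (1/(2π)) ∫_0^{2π} |f|^2 = Σ |c_n|^2.
Compute the left side: (1/(2π)) [∫_0^π 7^2 dx + ∫_π^{2π} 12^2 dx] = (1/(2π)) · (49π + 144π) = (49 + 144)/2 = 193/2.
So Σ_{n ∈ Z} |c_n|^2 = 193/2.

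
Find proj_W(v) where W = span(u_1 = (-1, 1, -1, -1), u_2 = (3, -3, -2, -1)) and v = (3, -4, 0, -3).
proj_W(v) = (272/83, -272/83, -148/83, -64/83)

Set up U = [u_1 | ... | u_2] ∈ R^(4×2). The projector onto W = col(U) is P = U (U^T U)^(-1) U^T.
Compute U^T U =
  [4, -3]
  [-3, 23],
and U^T v = (-4, 24).
Solve U^T U · c = U^T v for the coefficients: c = (-20/83, 84/83). The projection is proj_W(v) = U c.
Check: (v - proj_W(v)) · u_1 = 0  (should be 0).
Check: (v - proj_W(v)) · u_2 = 0  (should be 0).
Result: proj_W(v) = (272/83, -272/83, -148/83, -64/83).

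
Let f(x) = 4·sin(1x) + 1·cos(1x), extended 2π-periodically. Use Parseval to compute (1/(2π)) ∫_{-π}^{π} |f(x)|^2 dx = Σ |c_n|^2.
Σ |c_n|^2 = 17/2

Expand |f|^2 and use orthogonality of {sin(nx), cos(mx)} on [-π, π]:
  ∫_{-π}^{π} sin(nx)^2 dx = π, ∫ cos(mx)^2 dx = π, and cross terms integrate to 0.
So ∫_{-π}^{π} f(x)^2 dx = 4^2 · π + 1^2 · π = (16 + 1)π.
Divide by 2π: (16 + 1)/2 = 17/2.
By Parseval, this equals Σ |c_n|^2.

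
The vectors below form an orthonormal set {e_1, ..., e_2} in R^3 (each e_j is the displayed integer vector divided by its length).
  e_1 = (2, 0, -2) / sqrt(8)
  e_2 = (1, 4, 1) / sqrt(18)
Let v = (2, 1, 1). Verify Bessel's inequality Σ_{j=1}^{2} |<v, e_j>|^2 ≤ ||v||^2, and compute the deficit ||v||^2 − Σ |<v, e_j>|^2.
Σ |<v, e_j>|^2 = 29/9; ||v||^2 = 6; deficit = 25/9

Write each e_j = u_j / sqrt(<u_j, u_j>) where u_j is the displayed integer vector. Then <v, e_j> = <v, u_j> / sqrt(<u_j, u_j>), so |<v, e_j>|^2 = <v, u_j>^2 / <u_j, u_j>.
Coefficients: <v, e_1> = 2/sqrt(8), <v, e_2> = 7/sqrt(18).
Square and sum: Σ |<v, e_j>|^2 = 29/9.
Compute ||v||^2 = v·v = 6.
Deficit = 6 − 29/9 = 25/9 ≥ 0, confirming Bessel's inequality. (The deficit equals ||v − Σ <v,e_j> e_j||^2, the squared distance from v to span{e_j}.)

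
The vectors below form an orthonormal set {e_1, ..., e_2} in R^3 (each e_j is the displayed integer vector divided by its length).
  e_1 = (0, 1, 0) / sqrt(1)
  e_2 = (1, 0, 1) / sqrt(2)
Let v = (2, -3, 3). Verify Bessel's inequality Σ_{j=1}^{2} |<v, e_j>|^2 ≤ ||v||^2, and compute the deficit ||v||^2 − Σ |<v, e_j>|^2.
Σ |<v, e_j>|^2 = 43/2; ||v||^2 = 22; deficit = 1/2

Write each e_j = u_j / sqrt(<u_j, u_j>) where u_j is the displayed integer vector. Then <v, e_j> = <v, u_j> / sqrt(<u_j, u_j>), so |<v, e_j>|^2 = <v, u_j>^2 / <u_j, u_j>.
Coefficients: <v, e_1> = -3/sqrt(1), <v, e_2> = 5/sqrt(2).
Square and sum: Σ |<v, e_j>|^2 = 43/2.
Compute ||v||^2 = v·v = 22.
Deficit = 22 − 43/2 = 1/2 ≥ 0, confirming Bessel's inequality. (The deficit equals ||v − Σ <v,e_j> e_j||^2, the squared distance from v to span{e_j}.)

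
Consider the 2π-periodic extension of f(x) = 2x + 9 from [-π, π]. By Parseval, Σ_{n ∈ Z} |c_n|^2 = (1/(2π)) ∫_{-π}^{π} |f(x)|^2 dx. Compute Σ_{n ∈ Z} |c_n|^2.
Σ |c_n|^2 = 4π^2/3 + 81

Expand and integrate term by term over [-π, π]:
  ∫ (2x)^2 dx = 4·(2π^3/3); ∫ 2·2·(9)·x dx = 0 (odd integrand); ∫ 9^2 dx = 81·2π.
So (1/(2π)) ∫_{-π}^{π} (2x + 9)^2 dx = 4π^2/3 + 81 = 4π^2/3 + 81.
Parseval ⇒ Σ |c_n|^2 = 4π^2/3 + 81.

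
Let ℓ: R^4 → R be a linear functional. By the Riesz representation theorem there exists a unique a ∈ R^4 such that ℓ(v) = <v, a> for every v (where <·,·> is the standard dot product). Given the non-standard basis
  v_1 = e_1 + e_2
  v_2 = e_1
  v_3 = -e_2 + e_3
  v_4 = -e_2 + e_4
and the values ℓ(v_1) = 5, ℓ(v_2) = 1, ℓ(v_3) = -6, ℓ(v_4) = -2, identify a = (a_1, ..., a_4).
a = (1, 4, -2, 2)

Write a = (a_1, ..., a_4) in the standard basis. For each basis vector v_i, ℓ(v_i) = <v_i, a> is a linear equation in the a_j's. Collect the n equations into a matrix system V a = ℓ, where row i of V is v_i (expressed in the standard basis). Since V is invertible (lower-triangular with 1s on the diagonal, up to permutation), solve by back-substitution:
  V =
[[1, 1, 0, 0],
 [1, 0, 0, 0],
 [0, -1, 1, 0],
 [0, -1, 0, 1]]
  V a = (5, 1, -6, -2)
Solving gives a = (1, 4, -2, 2).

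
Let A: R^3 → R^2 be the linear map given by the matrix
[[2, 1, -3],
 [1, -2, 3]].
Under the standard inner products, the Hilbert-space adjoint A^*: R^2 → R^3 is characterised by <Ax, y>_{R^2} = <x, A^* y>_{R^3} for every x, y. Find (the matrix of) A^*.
A^* = A^T =
[[2, 1],
 [1, -2],
 [-3, 3]]

For real matrices with standard dot products, the defining identity <Ax, y> = <x, A^* y> gives (Ax)^T y = x^T (A^*) y, i.e. x^T A^T y = x^T (A^*) y. Since this holds for all x, y, we must have A^* = A^T. Therefore
A^* =
[[2, 1],
 [1, -2],
 [-3, 3]].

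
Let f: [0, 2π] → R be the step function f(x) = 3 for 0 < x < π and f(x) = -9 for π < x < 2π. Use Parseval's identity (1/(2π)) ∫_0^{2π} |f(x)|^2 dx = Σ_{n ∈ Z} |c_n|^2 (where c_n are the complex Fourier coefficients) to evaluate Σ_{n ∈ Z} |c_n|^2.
Σ |c_n|^2 = 45

Parseval equates the L^2 energy of f (normalised by 1/(2π)) with the ℓ^2 sum of its Fourier coefficients: (1/(2π)) ∫_0^{2π} |f|^2 = Σ |c_n|^2.
Compute the left side: (1/(2π)) [∫_0^π 3^2 dx + ∫_π^{2π} (-9)^2 dx] = (1/(2π)) · (9π + 81π) = (9 + 81)/2 = 45.
So Σ_{n ∈ Z} |c_n|^2 = 45.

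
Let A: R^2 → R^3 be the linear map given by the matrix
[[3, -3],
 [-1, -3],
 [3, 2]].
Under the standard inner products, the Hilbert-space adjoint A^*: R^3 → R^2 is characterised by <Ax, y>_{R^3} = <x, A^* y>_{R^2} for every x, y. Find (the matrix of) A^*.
A^* = A^T =
[[3, -1, 3],
 [-3, -3, 2]]

For real matrices with standard dot products, the defining identity <Ax, y> = <x, A^* y> gives (Ax)^T y = x^T (A^*) y, i.e. x^T A^T y = x^T (A^*) y. Since this holds for all x, y, we must have A^* = A^T. Therefore
A^* =
[[3, -1, 3],
 [-3, -3, 2]].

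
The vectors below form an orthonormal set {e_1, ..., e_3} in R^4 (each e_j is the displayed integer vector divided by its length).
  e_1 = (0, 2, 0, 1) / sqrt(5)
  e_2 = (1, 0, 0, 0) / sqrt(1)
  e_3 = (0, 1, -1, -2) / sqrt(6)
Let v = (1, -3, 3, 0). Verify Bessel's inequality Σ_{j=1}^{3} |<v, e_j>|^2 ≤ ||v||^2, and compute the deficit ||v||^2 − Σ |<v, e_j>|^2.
Σ |<v, e_j>|^2 = 71/5; ||v||^2 = 19; deficit = 24/5

Write each e_j = u_j / sqrt(<u_j, u_j>) where u_j is the displayed integer vector. Then <v, e_j> = <v, u_j> / sqrt(<u_j, u_j>), so |<v, e_j>|^2 = <v, u_j>^2 / <u_j, u_j>.
Coefficients: <v, e_1> = -6/sqrt(5), <v, e_2> = 1/sqrt(1), <v, e_3> = -6/sqrt(6).
Square and sum: Σ |<v, e_j>|^2 = 71/5.
Compute ||v||^2 = v·v = 19.
Deficit = 19 − 71/5 = 24/5 ≥ 0, confirming Bessel's inequality. (The deficit equals ||v − Σ <v,e_j> e_j||^2, the squared distance from v to span{e_j}.)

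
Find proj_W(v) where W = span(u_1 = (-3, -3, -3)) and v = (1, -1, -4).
proj_W(v) = (-4/3, -4/3, -4/3)

Set up U = [u_1 | ... | u_1] ∈ R^(3×1). The projector onto W = col(U) is P = U (U^T U)^(-1) U^T.
Compute U^T U =
  [27],
and U^T v = (12).
Solve U^T U · c = U^T v for the coefficients: c = (4/9). The projection is proj_W(v) = U c.
Check: (v - proj_W(v)) · u_1 = 0  (should be 0).
Result: proj_W(v) = (-4/3, -4/3, -4/3).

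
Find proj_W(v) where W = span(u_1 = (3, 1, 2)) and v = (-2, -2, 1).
proj_W(v) = (-9/7, -3/7, -6/7)

Set up U = [u_1 | ... | u_1] ∈ R^(3×1). The projector onto W = col(U) is P = U (U^T U)^(-1) U^T.
Compute U^T U =
  [14],
and U^T v = (-6).
Solve U^T U · c = U^T v for the coefficients: c = (-3/7). The projection is proj_W(v) = U c.
Check: (v - proj_W(v)) · u_1 = 0  (should be 0).
Result: proj_W(v) = (-9/7, -3/7, -6/7).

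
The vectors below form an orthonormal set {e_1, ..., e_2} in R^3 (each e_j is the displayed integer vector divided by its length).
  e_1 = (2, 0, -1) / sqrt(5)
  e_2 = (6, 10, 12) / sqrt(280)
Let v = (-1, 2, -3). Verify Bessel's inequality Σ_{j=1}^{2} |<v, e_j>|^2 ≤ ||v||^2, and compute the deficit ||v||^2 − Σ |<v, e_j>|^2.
Σ |<v, e_j>|^2 = 27/14; ||v||^2 = 14; deficit = 169/14

Write each e_j = u_j / sqrt(<u_j, u_j>) where u_j is the displayed integer vector. Then <v, e_j> = <v, u_j> / sqrt(<u_j, u_j>), so |<v, e_j>|^2 = <v, u_j>^2 / <u_j, u_j>.
Coefficients: <v, e_1> = 1/sqrt(5), <v, e_2> = -22/sqrt(280).
Square and sum: Σ |<v, e_j>|^2 = 27/14.
Compute ||v||^2 = v·v = 14.
Deficit = 14 − 27/14 = 169/14 ≥ 0, confirming Bessel's inequality. (The deficit equals ||v − Σ <v,e_j> e_j||^2, the squared distance from v to span{e_j}.)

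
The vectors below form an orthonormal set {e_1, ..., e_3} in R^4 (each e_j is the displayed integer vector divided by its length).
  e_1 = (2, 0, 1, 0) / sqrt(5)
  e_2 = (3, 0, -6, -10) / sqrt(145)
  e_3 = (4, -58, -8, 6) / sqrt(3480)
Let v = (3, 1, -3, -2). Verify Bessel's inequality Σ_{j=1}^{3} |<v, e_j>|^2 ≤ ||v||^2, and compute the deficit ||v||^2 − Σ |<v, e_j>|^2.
Σ |<v, e_j>|^2 = 521/30; ||v||^2 = 23; deficit = 169/30

Write each e_j = u_j / sqrt(<u_j, u_j>) where u_j is the displayed integer vector. Then <v, e_j> = <v, u_j> / sqrt(<u_j, u_j>), so |<v, e_j>|^2 = <v, u_j>^2 / <u_j, u_j>.
Coefficients: <v, e_1> = 3/sqrt(5), <v, e_2> = 47/sqrt(145), <v, e_3> = -34/sqrt(3480).
Square and sum: Σ |<v, e_j>|^2 = 521/30.
Compute ||v||^2 = v·v = 23.
Deficit = 23 − 521/30 = 169/30 ≥ 0, confirming Bessel's inequality. (The deficit equals ||v − Σ <v,e_j> e_j||^2, the squared distance from v to span{e_j}.)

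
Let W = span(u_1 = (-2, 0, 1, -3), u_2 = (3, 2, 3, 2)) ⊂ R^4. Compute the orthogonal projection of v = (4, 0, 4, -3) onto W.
proj_W(v) = (307/283, 594/283, 1183/283, -282/283)

Set up U = [u_1 | ... | u_2] ∈ R^(4×2). The projector onto W = col(U) is P = U (U^T U)^(-1) U^T.
Compute U^T U =
  [14, -9]
  [-9, 26],
and U^T v = (5, 18).
Solve U^T U · c = U^T v for the coefficients: c = (292/283, 297/283). The projection is proj_W(v) = U c.
Check: (v - proj_W(v)) · u_1 = 0  (should be 0).
Check: (v - proj_W(v)) · u_2 = 0  (should be 0).
Result: proj_W(v) = (307/283, 594/283, 1183/283, -282/283).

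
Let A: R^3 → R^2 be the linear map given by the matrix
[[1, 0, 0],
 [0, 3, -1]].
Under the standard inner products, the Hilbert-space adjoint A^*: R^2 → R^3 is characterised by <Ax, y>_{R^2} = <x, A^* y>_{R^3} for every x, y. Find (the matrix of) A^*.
A^* = A^T =
[[1, 0],
 [0, 3],
 [0, -1]]

For real matrices with standard dot products, the defining identity <Ax, y> = <x, A^* y> gives (Ax)^T y = x^T (A^*) y, i.e. x^T A^T y = x^T (A^*) y. Since this holds for all x, y, we must have A^* = A^T. Therefore
A^* =
[[1, 0],
 [0, 3],
 [0, -1]].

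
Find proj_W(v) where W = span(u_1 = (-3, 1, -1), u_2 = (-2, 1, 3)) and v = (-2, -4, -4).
proj_W(v) = (-14/23, -4/23, -100/23)

Set up U = [u_1 | ... | u_2] ∈ R^(3×2). The projector onto W = col(U) is P = U (U^T U)^(-1) U^T.
Compute U^T U =
  [11, 4]
  [4, 14],
and U^T v = (6, -12).
Solve U^T U · c = U^T v for the coefficients: c = (22/23, -26/23). The projection is proj_W(v) = U c.
Check: (v - proj_W(v)) · u_1 = 0  (should be 0).
Check: (v - proj_W(v)) · u_2 = 0  (should be 0).
Result: proj_W(v) = (-14/23, -4/23, -100/23).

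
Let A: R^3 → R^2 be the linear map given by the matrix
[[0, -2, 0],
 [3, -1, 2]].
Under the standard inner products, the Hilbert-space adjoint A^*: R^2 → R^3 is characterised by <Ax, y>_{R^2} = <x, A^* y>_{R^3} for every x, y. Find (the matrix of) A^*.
A^* = A^T =
[[0, 3],
 [-2, -1],
 [0, 2]]

For real matrices with standard dot products, the defining identity <Ax, y> = <x, A^* y> gives (Ax)^T y = x^T (A^*) y, i.e. x^T A^T y = x^T (A^*) y. Since this holds for all x, y, we must have A^* = A^T. Therefore
A^* =
[[0, 3],
 [-2, -1],
 [0, 2]].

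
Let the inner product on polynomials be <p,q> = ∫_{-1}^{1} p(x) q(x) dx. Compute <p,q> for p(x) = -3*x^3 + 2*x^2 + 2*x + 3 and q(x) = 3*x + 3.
<p,q> = 112/5

Expand the product: p(x)·q(x) = -9*x^4 - 3*x^3 + 12*x^2 + 15*x + 9.
∫_{-1}^{1} of each monomial x^k gives [2/(k+1) if k even, 0 if k odd]. Integrating term-by-term (or equivalently evaluating the antiderivative F(x) = -9*x^5/5 - 3*x^4/4 + 4*x^3 + 15*x^2/2 + 9*x at the endpoints):
  F(1) − F(−1) = 359/20 − (-89/20) = 112/5.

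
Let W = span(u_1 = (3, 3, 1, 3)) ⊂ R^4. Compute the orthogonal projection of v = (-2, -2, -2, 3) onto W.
proj_W(v) = (-15/28, -15/28, -5/28, -15/28)

Set up U = [u_1 | ... | u_1] ∈ R^(4×1). The projector onto W = col(U) is P = U (U^T U)^(-1) U^T.
Compute U^T U =
  [28],
and U^T v = (-5).
Solve U^T U · c = U^T v for the coefficients: c = (-5/28). The projection is proj_W(v) = U c.
Check: (v - proj_W(v)) · u_1 = 0  (should be 0).
Result: proj_W(v) = (-15/28, -15/28, -5/28, -15/28).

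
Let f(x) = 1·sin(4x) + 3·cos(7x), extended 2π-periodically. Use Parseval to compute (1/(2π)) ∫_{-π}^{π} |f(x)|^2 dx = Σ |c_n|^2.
Σ |c_n|^2 = 5

Expand |f|^2 and use orthogonality of {sin(nx), cos(mx)} on [-π, π]:
  ∫_{-π}^{π} sin(nx)^2 dx = π, ∫ cos(mx)^2 dx = π, and cross terms integrate to 0.
So ∫_{-π}^{π} f(x)^2 dx = 1^2 · π + 3^2 · π = (1 + 9)π.
Divide by 2π: (1 + 9)/2 = 5.
By Parseval, this equals Σ |c_n|^2.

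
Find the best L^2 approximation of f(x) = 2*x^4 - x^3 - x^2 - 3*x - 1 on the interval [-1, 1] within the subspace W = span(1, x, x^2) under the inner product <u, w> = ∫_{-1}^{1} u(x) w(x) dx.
g(x) = 5*x^2/7 - 18*x/5 - 41/35

The best approximation g ∈ W is the orthogonal projection of f onto W. Writing g = a_0 + a_1 x + a_2 x^2, the coefficients solve the normal equations G · a = b where
  G_{ij} = <φ_i, φ_j> and b_i = <f, φ_i>, with φ_0 = 1, φ_1 = x, φ_2 = x^2.
G =
  [2, 0, 2/3]
  [0, 2/3, 0]
  [2/3, 0, 2/5],
b = (-28/15, -12/5, -52/105).
Solving gives a_0 = -41/35, a_1 = -18/5, a_2 = 5/7, so
  g(x) = 5*x^2/7 - 18*x/5 - 41/35.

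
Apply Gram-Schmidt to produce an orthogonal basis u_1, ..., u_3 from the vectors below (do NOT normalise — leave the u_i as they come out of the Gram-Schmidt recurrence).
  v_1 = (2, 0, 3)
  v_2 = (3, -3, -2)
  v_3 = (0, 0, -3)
Orthogonal basis:
  u_1 = (2, 0, 3)
  u_2 = (3, -3, -2)
  u_3 = (81/143, 9/11, -54/143)

Apply the Gram-Schmidt recurrence
  u_1 = v_1
  u_i = v_i − Σ_{j<i} ((v_i · u_j) / (u_j · u_j)) · u_j.

Step by step this gives:
  u_1 = (2, 0, 3)
  u_2 = (3, -3, -2)
  u_3 = (81/143, 9/11, -54/143)

Orthogonality check:
  u_2 · u_1 = 0 (should be 0)
  u_3 · u_1 = 0 (should be 0)
  u_3 · u_2 = 0 (should be 0)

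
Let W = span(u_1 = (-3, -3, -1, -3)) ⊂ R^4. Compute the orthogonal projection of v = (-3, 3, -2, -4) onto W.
proj_W(v) = (-3/2, -3/2, -1/2, -3/2)

Set up U = [u_1 | ... | u_1] ∈ R^(4×1). The projector onto W = col(U) is P = U (U^T U)^(-1) U^T.
Compute U^T U =
  [28],
and U^T v = (14).
Solve U^T U · c = U^T v for the coefficients: c = (1/2). The projection is proj_W(v) = U c.
Check: (v - proj_W(v)) · u_1 = 0  (should be 0).
Result: proj_W(v) = (-3/2, -3/2, -1/2, -3/2).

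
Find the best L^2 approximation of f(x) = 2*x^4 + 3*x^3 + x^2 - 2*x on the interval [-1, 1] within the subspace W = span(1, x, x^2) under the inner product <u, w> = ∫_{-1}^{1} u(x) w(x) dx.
g(x) = 19*x^2/7 - x/5 - 6/35

The best approximation g ∈ W is the orthogonal projection of f onto W. Writing g = a_0 + a_1 x + a_2 x^2, the coefficients solve the normal equations G · a = b where
  G_{ij} = <φ_i, φ_j> and b_i = <f, φ_i>, with φ_0 = 1, φ_1 = x, φ_2 = x^2.
G =
  [2, 0, 2/3]
  [0, 2/3, 0]
  [2/3, 0, 2/5],
b = (22/15, -2/15, 34/35).
Solving gives a_0 = -6/35, a_1 = -1/5, a_2 = 19/7, so
  g(x) = 19*x^2/7 - x/5 - 6/35.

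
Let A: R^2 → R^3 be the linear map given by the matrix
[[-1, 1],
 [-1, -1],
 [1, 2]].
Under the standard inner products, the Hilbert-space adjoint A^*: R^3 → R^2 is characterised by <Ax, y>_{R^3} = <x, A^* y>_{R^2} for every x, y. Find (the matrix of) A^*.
A^* = A^T =
[[-1, -1, 1],
 [1, -1, 2]]

For real matrices with standard dot products, the defining identity <Ax, y> = <x, A^* y> gives (Ax)^T y = x^T (A^*) y, i.e. x^T A^T y = x^T (A^*) y. Since this holds for all x, y, we must have A^* = A^T. Therefore
A^* =
[[-1, -1, 1],
 [1, -1, 2]].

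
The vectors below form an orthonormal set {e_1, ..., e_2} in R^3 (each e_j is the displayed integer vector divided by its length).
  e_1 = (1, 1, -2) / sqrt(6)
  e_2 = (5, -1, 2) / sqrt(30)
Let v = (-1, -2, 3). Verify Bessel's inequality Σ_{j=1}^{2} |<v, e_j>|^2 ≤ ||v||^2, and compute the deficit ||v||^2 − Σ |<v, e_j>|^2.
Σ |<v, e_j>|^2 = 69/5; ||v||^2 = 14; deficit = 1/5

Write each e_j = u_j / sqrt(<u_j, u_j>) where u_j is the displayed integer vector. Then <v, e_j> = <v, u_j> / sqrt(<u_j, u_j>), so |<v, e_j>|^2 = <v, u_j>^2 / <u_j, u_j>.
Coefficients: <v, e_1> = -9/sqrt(6), <v, e_2> = 3/sqrt(30).
Square and sum: Σ |<v, e_j>|^2 = 69/5.
Compute ||v||^2 = v·v = 14.
Deficit = 14 − 69/5 = 1/5 ≥ 0, confirming Bessel's inequality. (The deficit equals ||v − Σ <v,e_j> e_j||^2, the squared distance from v to span{e_j}.)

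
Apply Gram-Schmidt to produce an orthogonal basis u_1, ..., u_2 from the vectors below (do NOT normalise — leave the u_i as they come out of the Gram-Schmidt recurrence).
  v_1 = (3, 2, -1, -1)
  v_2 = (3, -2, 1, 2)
Orthogonal basis:
  u_1 = (3, 2, -1, -1)
  u_2 = (13/5, -34/15, 17/15, 32/15)

Apply the Gram-Schmidt recurrence
  u_1 = v_1
  u_i = v_i − Σ_{j<i} ((v_i · u_j) / (u_j · u_j)) · u_j.

Step by step this gives:
  u_1 = (3, 2, -1, -1)
  u_2 = (13/5, -34/15, 17/15, 32/15)

Orthogonality check:
  u_2 · u_1 = 0 (should be 0)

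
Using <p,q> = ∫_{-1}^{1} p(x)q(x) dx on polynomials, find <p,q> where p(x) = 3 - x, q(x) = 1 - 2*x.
<p,q> = 22/3

Expand the product: p(x)·q(x) = 2*x^2 - 7*x + 3.
∫_{-1}^{1} of each monomial x^k gives [2/(k+1) if k even, 0 if k odd]. Integrating term-by-term (or equivalently evaluating the antiderivative F(x) = 2*x^3/3 - 7*x^2/2 + 3*x at the endpoints):
  F(1) − F(−1) = 1/6 − (-43/6) = 22/3.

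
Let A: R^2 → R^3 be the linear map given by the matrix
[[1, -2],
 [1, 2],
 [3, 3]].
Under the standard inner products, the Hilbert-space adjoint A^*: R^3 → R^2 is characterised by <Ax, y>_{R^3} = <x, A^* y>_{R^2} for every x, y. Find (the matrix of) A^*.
A^* = A^T =
[[1, 1, 3],
 [-2, 2, 3]]

For real matrices with standard dot products, the defining identity <Ax, y> = <x, A^* y> gives (Ax)^T y = x^T (A^*) y, i.e. x^T A^T y = x^T (A^*) y. Since this holds for all x, y, we must have A^* = A^T. Therefore
A^* =
[[1, 1, 3],
 [-2, 2, 3]].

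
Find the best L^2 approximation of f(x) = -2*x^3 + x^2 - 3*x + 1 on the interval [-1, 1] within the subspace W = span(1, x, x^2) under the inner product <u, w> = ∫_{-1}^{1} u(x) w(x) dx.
g(x) = x^2 - 21*x/5 + 1

The best approximation g ∈ W is the orthogonal projection of f onto W. Writing g = a_0 + a_1 x + a_2 x^2, the coefficients solve the normal equations G · a = b where
  G_{ij} = <φ_i, φ_j> and b_i = <f, φ_i>, with φ_0 = 1, φ_1 = x, φ_2 = x^2.
G =
  [2, 0, 2/3]
  [0, 2/3, 0]
  [2/3, 0, 2/5],
b = (8/3, -14/5, 16/15).
Solving gives a_0 = 1, a_1 = -21/5, a_2 = 1, so
  g(x) = x^2 - 21*x/5 + 1.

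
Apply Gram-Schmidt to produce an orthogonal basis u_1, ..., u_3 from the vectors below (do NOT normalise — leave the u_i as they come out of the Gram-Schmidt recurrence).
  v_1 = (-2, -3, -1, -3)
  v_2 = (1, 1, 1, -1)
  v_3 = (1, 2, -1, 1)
Orthogonal basis:
  u_1 = (-2, -3, -1, -3)
  u_2 = (17/23, 14/23, 20/23, -32/23)
  u_3 = (16/83, 62/83, -113/83, -35/83)

Apply the Gram-Schmidt recurrence
  u_1 = v_1
  u_i = v_i − Σ_{j<i} ((v_i · u_j) / (u_j · u_j)) · u_j.

Step by step this gives:
  u_1 = (-2, -3, -1, -3)
  u_2 = (17/23, 14/23, 20/23, -32/23)
  u_3 = (16/83, 62/83, -113/83, -35/83)

Orthogonality check:
  u_2 · u_1 = 0 (should be 0)
  u_3 · u_1 = 0 (should be 0)
  u_3 · u_2 = 0 (should be 0)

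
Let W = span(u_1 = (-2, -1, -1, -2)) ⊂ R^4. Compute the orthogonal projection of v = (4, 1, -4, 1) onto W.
proj_W(v) = (7/5, 7/10, 7/10, 7/5)

Set up U = [u_1 | ... | u_1] ∈ R^(4×1). The projector onto W = col(U) is P = U (U^T U)^(-1) U^T.
Compute U^T U =
  [10],
and U^T v = (-7).
Solve U^T U · c = U^T v for the coefficients: c = (-7/10). The projection is proj_W(v) = U c.
Check: (v - proj_W(v)) · u_1 = 0  (should be 0).
Result: proj_W(v) = (7/5, 7/10, 7/10, 7/5).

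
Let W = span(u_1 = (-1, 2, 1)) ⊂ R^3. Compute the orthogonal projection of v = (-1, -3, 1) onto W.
proj_W(v) = (2/3, -4/3, -2/3)

Set up U = [u_1 | ... | u_1] ∈ R^(3×1). The projector onto W = col(U) is P = U (U^T U)^(-1) U^T.
Compute U^T U =
  [6],
and U^T v = (-4).
Solve U^T U · c = U^T v for the coefficients: c = (-2/3). The projection is proj_W(v) = U c.
Check: (v - proj_W(v)) · u_1 = 0  (should be 0).
Result: proj_W(v) = (2/3, -4/3, -2/3).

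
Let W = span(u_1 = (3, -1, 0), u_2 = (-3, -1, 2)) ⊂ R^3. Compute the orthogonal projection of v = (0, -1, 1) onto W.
proj_W(v) = (0, -1, 1)

Set up U = [u_1 | ... | u_2] ∈ R^(3×2). The projector onto W = col(U) is P = U (U^T U)^(-1) U^T.
Compute U^T U =
  [10, -8]
  [-8, 14],
and U^T v = (1, 3).
Solve U^T U · c = U^T v for the coefficients: c = (1/2, 1/2). The projection is proj_W(v) = U c.
Check: (v - proj_W(v)) · u_1 = 0  (should be 0).
Check: (v - proj_W(v)) · u_2 = 0  (should be 0).
Result: proj_W(v) = (0, -1, 1).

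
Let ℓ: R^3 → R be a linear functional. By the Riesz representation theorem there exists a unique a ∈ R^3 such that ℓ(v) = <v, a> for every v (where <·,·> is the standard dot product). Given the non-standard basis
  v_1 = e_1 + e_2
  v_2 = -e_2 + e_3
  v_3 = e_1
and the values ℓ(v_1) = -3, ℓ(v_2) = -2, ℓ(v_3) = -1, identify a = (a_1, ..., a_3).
a = (-1, -2, -4)

Write a = (a_1, ..., a_3) in the standard basis. For each basis vector v_i, ℓ(v_i) = <v_i, a> is a linear equation in the a_j's. Collect the n equations into a matrix system V a = ℓ, where row i of V is v_i (expressed in the standard basis). Since V is invertible (lower-triangular with 1s on the diagonal, up to permutation), solve by back-substitution:
  V =
[[1, 1, 0],
 [0, -1, 1],
 [1, 0, 0]]
  V a = (-3, -2, -1)
Solving gives a = (-1, -2, -4).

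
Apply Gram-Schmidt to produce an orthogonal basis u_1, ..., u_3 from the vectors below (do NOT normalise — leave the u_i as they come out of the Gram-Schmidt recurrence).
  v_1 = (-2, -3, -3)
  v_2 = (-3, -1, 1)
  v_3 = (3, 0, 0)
Orthogonal basis:
  u_1 = (-2, -3, -3)
  u_2 = (-27/11, -2/11, 20/11)
  u_3 = (54/103, -99/103, 63/103)

Apply the Gram-Schmidt recurrence
  u_1 = v_1
  u_i = v_i − Σ_{j<i} ((v_i · u_j) / (u_j · u_j)) · u_j.

Step by step this gives:
  u_1 = (-2, -3, -3)
  u_2 = (-27/11, -2/11, 20/11)
  u_3 = (54/103, -99/103, 63/103)

Orthogonality check:
  u_2 · u_1 = 0 (should be 0)
  u_3 · u_1 = 0 (should be 0)
  u_3 · u_2 = 0 (should be 0)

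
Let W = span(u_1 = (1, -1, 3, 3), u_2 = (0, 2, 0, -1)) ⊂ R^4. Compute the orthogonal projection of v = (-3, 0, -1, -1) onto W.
proj_W(v) = (-8/15, -2/15, -8/5, -19/15)

Set up U = [u_1 | ... | u_2] ∈ R^(4×2). The projector onto W = col(U) is P = U (U^T U)^(-1) U^T.
Compute U^T U =
  [20, -5]
  [-5, 5],
and U^T v = (-9, 1).
Solve U^T U · c = U^T v for the coefficients: c = (-8/15, -1/3). The projection is proj_W(v) = U c.
Check: (v - proj_W(v)) · u_1 = 0  (should be 0).
Check: (v - proj_W(v)) · u_2 = 0  (should be 0).
Result: proj_W(v) = (-8/15, -2/15, -8/5, -19/15).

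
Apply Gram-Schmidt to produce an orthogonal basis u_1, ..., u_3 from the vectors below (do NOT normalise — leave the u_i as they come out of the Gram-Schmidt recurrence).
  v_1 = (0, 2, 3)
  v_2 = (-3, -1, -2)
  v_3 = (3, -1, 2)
Orthogonal basis:
  u_1 = (0, 2, 3)
  u_2 = (-3, 3/13, -2/13)
  u_3 = (-9/59, -81/59, 54/59)

Apply the Gram-Schmidt recurrence
  u_1 = v_1
  u_i = v_i − Σ_{j<i} ((v_i · u_j) / (u_j · u_j)) · u_j.

Step by step this gives:
  u_1 = (0, 2, 3)
  u_2 = (-3, 3/13, -2/13)
  u_3 = (-9/59, -81/59, 54/59)

Orthogonality check:
  u_2 · u_1 = 0 (should be 0)
  u_3 · u_1 = 0 (should be 0)
  u_3 · u_2 = 0 (should be 0)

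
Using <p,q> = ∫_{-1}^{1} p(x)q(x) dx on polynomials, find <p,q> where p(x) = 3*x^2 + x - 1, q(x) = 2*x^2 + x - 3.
<p,q> = 26/15

Expand the product: p(x)·q(x) = 6*x^4 + 5*x^3 - 10*x^2 - 4*x + 3.
∫_{-1}^{1} of each monomial x^k gives [2/(k+1) if k even, 0 if k odd]. Integrating term-by-term (or equivalently evaluating the antiderivative F(x) = 6*x^5/5 + 5*x^4/4 - 10*x^3/3 - 2*x^2 + 3*x at the endpoints):
  F(1) − F(−1) = 7/60 − (-97/60) = 26/15.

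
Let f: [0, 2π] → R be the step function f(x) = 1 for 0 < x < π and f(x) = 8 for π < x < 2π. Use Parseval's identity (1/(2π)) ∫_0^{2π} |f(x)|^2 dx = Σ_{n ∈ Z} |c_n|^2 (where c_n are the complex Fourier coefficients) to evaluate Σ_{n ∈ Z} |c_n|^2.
Σ |c_n|^2 = 65/2

Parseval equates the L^2 energy of f (normalised by 1/(2π)) with the ℓ^2 sum of its Fourier coefficients: (1/(2π)) ∫_0^{2π} |f|^2 = Σ |c_n|^2.
Compute the left side: (1/(2π)) [∫_0^π 1^2 dx + ∫_π^{2π} 8^2 dx] = (1/(2π)) · (1π + 64π) = (1 + 64)/2 = 65/2.
So Σ_{n ∈ Z} |c_n|^2 = 65/2.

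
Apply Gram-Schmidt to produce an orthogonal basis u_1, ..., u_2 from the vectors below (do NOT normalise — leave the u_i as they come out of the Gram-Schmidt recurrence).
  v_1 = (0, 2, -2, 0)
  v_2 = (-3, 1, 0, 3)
Orthogonal basis:
  u_1 = (0, 2, -2, 0)
  u_2 = (-3, 1/2, 1/2, 3)

Apply the Gram-Schmidt recurrence
  u_1 = v_1
  u_i = v_i − Σ_{j<i} ((v_i · u_j) / (u_j · u_j)) · u_j.

Step by step this gives:
  u_1 = (0, 2, -2, 0)
  u_2 = (-3, 1/2, 1/2, 3)

Orthogonality check:
  u_2 · u_1 = 0 (should be 0)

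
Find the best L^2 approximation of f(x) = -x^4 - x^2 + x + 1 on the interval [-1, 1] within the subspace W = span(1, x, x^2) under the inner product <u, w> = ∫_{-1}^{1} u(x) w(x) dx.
g(x) = -13*x^2/7 + x + 38/35

The best approximation g ∈ W is the orthogonal projection of f onto W. Writing g = a_0 + a_1 x + a_2 x^2, the coefficients solve the normal equations G · a = b where
  G_{ij} = <φ_i, φ_j> and b_i = <f, φ_i>, with φ_0 = 1, φ_1 = x, φ_2 = x^2.
G =
  [2, 0, 2/3]
  [0, 2/3, 0]
  [2/3, 0, 2/5],
b = (14/15, 2/3, -2/105).
Solving gives a_0 = 38/35, a_1 = 1, a_2 = -13/7, so
  g(x) = -13*x^2/7 + x + 38/35.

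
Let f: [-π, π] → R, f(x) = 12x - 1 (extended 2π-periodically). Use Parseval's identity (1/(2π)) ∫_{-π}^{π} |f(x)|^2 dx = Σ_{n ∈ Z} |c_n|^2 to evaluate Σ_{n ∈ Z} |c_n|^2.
Σ |c_n|^2 = 48π^2 + 1

Expand and integrate term by term over [-π, π]:
  ∫ (12x)^2 dx = 144·(2π^3/3); ∫ 2·12·(-1)·x dx = 0 (odd integrand); ∫ (-1)^2 dx = 1·2π.
So (1/(2π)) ∫_{-π}^{π} (12x - 1)^2 dx = 144π^2/3 + 1 = 48π^2 + 1.
Parseval ⇒ Σ |c_n|^2 = 48π^2 + 1.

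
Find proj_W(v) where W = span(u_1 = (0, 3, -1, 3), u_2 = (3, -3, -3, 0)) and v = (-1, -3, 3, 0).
proj_W(v) = (-43/53, -71/53, 81/53, -114/53)

Set up U = [u_1 | ... | u_2] ∈ R^(4×2). The projector onto W = col(U) is P = U (U^T U)^(-1) U^T.
Compute U^T U =
  [19, -6]
  [-6, 27],
and U^T v = (-12, -3).
Solve U^T U · c = U^T v for the coefficients: c = (-38/53, -43/159). The projection is proj_W(v) = U c.
Check: (v - proj_W(v)) · u_1 = 0  (should be 0).
Check: (v - proj_W(v)) · u_2 = 0  (should be 0).
Result: proj_W(v) = (-43/53, -71/53, 81/53, -114/53).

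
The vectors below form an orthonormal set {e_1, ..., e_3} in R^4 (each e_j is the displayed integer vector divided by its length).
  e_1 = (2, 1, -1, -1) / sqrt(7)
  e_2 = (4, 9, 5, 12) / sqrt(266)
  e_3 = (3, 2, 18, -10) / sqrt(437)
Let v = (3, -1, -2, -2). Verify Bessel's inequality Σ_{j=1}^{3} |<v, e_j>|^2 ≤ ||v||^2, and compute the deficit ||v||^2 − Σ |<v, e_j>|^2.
Σ |<v, e_j>|^2 = 707/46; ||v||^2 = 18; deficit = 121/46

Write each e_j = u_j / sqrt(<u_j, u_j>) where u_j is the displayed integer vector. Then <v, e_j> = <v, u_j> / sqrt(<u_j, u_j>), so |<v, e_j>|^2 = <v, u_j>^2 / <u_j, u_j>.
Coefficients: <v, e_1> = 9/sqrt(7), <v, e_2> = -31/sqrt(266), <v, e_3> = -9/sqrt(437).
Square and sum: Σ |<v, e_j>|^2 = 707/46.
Compute ||v||^2 = v·v = 18.
Deficit = 18 − 707/46 = 121/46 ≥ 0, confirming Bessel's inequality. (The deficit equals ||v − Σ <v,e_j> e_j||^2, the squared distance from v to span{e_j}.)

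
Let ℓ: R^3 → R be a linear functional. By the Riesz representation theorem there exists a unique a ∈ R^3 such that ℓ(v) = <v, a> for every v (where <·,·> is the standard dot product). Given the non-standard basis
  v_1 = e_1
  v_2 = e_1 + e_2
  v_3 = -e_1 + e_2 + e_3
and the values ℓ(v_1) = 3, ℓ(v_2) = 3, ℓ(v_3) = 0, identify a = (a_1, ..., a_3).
a = (3, 0, 3)

Write a = (a_1, ..., a_3) in the standard basis. For each basis vector v_i, ℓ(v_i) = <v_i, a> is a linear equation in the a_j's. Collect the n equations into a matrix system V a = ℓ, where row i of V is v_i (expressed in the standard basis). Since V is invertible (lower-triangular with 1s on the diagonal, up to permutation), solve by back-substitution:
  V =
[[1, 0, 0],
 [1, 1, 0],
 [-1, 1, 1]]
  V a = (3, 3, 0)
Solving gives a = (3, 0, 3).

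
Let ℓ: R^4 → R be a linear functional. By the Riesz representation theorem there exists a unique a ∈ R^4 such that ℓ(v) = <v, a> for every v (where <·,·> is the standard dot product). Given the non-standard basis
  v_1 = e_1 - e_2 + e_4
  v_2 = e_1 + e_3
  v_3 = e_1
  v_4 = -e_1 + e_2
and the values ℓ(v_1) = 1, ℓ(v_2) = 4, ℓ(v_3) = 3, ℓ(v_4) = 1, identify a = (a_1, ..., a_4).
a = (3, 4, 1, 2)

Write a = (a_1, ..., a_4) in the standard basis. For each basis vector v_i, ℓ(v_i) = <v_i, a> is a linear equation in the a_j's. Collect the n equations into a matrix system V a = ℓ, where row i of V is v_i (expressed in the standard basis). Since V is invertible (lower-triangular with 1s on the diagonal, up to permutation), solve by back-substitution:
  V =
[[1, -1, 0, 1],
 [1, 0, 1, 0],
 [1, 0, 0, 0],
 [-1, 1, 0, 0]]
  V a = (1, 4, 3, 1)
Solving gives a = (3, 4, 1, 2).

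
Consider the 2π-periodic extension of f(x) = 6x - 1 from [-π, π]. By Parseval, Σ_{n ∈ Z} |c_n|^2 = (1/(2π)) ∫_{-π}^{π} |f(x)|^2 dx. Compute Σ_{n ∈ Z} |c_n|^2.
Σ |c_n|^2 = 12π^2 + 1

Expand and integrate term by term over [-π, π]:
  ∫ (6x)^2 dx = 36·(2π^3/3); ∫ 2·6·(-1)·x dx = 0 (odd integrand); ∫ (-1)^2 dx = 1·2π.
So (1/(2π)) ∫_{-π}^{π} (6x - 1)^2 dx = 36π^2/3 + 1 = 12π^2 + 1.
Parseval ⇒ Σ |c_n|^2 = 12π^2 + 1.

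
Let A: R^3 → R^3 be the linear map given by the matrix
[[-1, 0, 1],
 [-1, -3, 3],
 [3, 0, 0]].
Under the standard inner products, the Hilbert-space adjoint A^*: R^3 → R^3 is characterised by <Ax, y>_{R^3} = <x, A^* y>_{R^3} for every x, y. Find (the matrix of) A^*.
A^* = A^T =
[[-1, -1, 3],
 [0, -3, 0],
 [1, 3, 0]]

For real matrices with standard dot products, the defining identity <Ax, y> = <x, A^* y> gives (Ax)^T y = x^T (A^*) y, i.e. x^T A^T y = x^T (A^*) y. Since this holds for all x, y, we must have A^* = A^T. Therefore
A^* =
[[-1, -1, 3],
 [0, -3, 0],
 [1, 3, 0]].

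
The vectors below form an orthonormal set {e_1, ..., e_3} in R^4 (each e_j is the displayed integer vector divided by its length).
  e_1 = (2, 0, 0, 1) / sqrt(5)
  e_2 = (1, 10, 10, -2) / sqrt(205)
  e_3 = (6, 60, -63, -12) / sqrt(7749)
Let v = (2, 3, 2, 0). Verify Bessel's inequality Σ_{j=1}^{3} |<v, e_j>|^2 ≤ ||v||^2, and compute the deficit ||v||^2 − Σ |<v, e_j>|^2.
Σ |<v, e_j>|^2 = 356/21; ||v||^2 = 17; deficit = 1/21

Write each e_j = u_j / sqrt(<u_j, u_j>) where u_j is the displayed integer vector. Then <v, e_j> = <v, u_j> / sqrt(<u_j, u_j>), so |<v, e_j>|^2 = <v, u_j>^2 / <u_j, u_j>.
Coefficients: <v, e_1> = 4/sqrt(5), <v, e_2> = 52/sqrt(205), <v, e_3> = 66/sqrt(7749).
Square and sum: Σ |<v, e_j>|^2 = 356/21.
Compute ||v||^2 = v·v = 17.
Deficit = 17 − 356/21 = 1/21 ≥ 0, confirming Bessel's inequality. (The deficit equals ||v − Σ <v,e_j> e_j||^2, the squared distance from v to span{e_j}.)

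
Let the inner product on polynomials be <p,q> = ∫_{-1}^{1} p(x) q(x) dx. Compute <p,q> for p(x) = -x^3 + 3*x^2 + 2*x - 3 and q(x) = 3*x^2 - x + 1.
<p,q> = -22/3

Expand the product: p(x)·q(x) = -3*x^5 + 10*x^4 + 2*x^3 - 8*x^2 + 5*x - 3.
∫_{-1}^{1} of each monomial x^k gives [2/(k+1) if k even, 0 if k odd]. Integrating term-by-term (or equivalently evaluating the antiderivative F(x) = -x^6/2 + 2*x^5 + x^4/2 - 8*x^3/3 + 5*x^2/2 - 3*x at the endpoints):
  F(1) − F(−1) = -7/6 − (37/6) = -22/3.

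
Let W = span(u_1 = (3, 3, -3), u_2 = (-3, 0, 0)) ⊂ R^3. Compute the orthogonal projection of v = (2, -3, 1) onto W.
proj_W(v) = (2, -2, 2)

Set up U = [u_1 | ... | u_2] ∈ R^(3×2). The projector onto W = col(U) is P = U (U^T U)^(-1) U^T.
Compute U^T U =
  [27, -9]
  [-9, 9],
and U^T v = (-6, -6).
Solve U^T U · c = U^T v for the coefficients: c = (-2/3, -4/3). The projection is proj_W(v) = U c.
Check: (v - proj_W(v)) · u_1 = 0  (should be 0).
Check: (v - proj_W(v)) · u_2 = 0  (should be 0).
Result: proj_W(v) = (2, -2, 2).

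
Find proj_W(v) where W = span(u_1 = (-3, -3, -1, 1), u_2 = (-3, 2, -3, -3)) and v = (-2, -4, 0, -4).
proj_W(v) = (-1686/611, -896/611, -878/611, -70/611)

Set up U = [u_1 | ... | u_2] ∈ R^(4×2). The projector onto W = col(U) is P = U (U^T U)^(-1) U^T.
Compute U^T U =
  [20, 3]
  [3, 31],
and U^T v = (14, 10).
Solve U^T U · c = U^T v for the coefficients: c = (404/611, 158/611). The projection is proj_W(v) = U c.
Check: (v - proj_W(v)) · u_1 = 0  (should be 0).
Check: (v - proj_W(v)) · u_2 = 0  (should be 0).
Result: proj_W(v) = (-1686/611, -896/611, -878/611, -70/611).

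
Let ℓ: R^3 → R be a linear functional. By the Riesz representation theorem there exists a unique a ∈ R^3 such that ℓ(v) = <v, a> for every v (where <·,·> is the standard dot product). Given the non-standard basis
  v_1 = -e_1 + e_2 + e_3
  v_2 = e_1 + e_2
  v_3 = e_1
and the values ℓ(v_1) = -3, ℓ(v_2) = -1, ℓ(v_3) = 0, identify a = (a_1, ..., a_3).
a = (0, -1, -2)

Write a = (a_1, ..., a_3) in the standard basis. For each basis vector v_i, ℓ(v_i) = <v_i, a> is a linear equation in the a_j's. Collect the n equations into a matrix system V a = ℓ, where row i of V is v_i (expressed in the standard basis). Since V is invertible (lower-triangular with 1s on the diagonal, up to permutation), solve by back-substitution:
  V =
[[-1, 1, 1],
 [1, 1, 0],
 [1, 0, 0]]
  V a = (-3, -1, 0)
Solving gives a = (0, -1, -2).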